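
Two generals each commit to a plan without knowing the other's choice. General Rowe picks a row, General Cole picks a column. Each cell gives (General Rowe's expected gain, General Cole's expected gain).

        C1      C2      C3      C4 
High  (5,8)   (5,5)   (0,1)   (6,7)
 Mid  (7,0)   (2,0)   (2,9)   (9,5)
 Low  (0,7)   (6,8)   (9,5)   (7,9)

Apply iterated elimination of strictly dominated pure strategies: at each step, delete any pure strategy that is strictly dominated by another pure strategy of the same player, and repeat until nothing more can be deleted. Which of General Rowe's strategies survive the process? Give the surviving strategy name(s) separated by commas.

Column C2 is eliminated: C4 beats it against every remaining row (High: 7>5, Mid: 5>0, Low: 9>8).
Row High is eliminated: Mid beats it against every remaining column (C1: 7>5, C3: 2>0, C4: 9>6).
Column C1 is eliminated: C4 beats it against every remaining row (Mid: 5>0, Low: 9>7).
Among the remaining strategies, none is strictly dominated by another pure strategy of the same player, so the elimination stops.
Surviving strategies — General Rowe: {Mid, Low}; General Cole: {C3, C4}.

Mid, Low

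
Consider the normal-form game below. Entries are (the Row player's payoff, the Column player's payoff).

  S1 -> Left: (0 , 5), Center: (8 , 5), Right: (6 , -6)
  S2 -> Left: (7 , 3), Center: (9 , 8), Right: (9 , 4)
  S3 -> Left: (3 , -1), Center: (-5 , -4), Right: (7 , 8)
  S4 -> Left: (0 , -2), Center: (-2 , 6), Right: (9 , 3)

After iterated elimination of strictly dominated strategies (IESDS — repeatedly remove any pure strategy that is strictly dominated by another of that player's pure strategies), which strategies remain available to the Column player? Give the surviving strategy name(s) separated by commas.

The Row player's strategy S1 is strictly dominated by S2 (Left: 7>0, Center: 9>8, Right: 9>6) and is removed.
For the Row player, S2 strictly dominates S3 on the remaining columns (Left: 7>3, Center: 9>-5, Right: 9>7); eliminate S3.
The Column player's strategy Left is strictly dominated by Center (S2: 8>3, S4: 6>-2) and is removed.
Column Right is eliminated: Center beats it against every remaining row (S2: 8>4, S4: 6>3).
For the Row player, S2 strictly dominates S4 on the remaining columns (Center: 9>-2); eliminate S4.
Among the remaining strategies, none is strictly dominated by another pure strategy of the same player, so the elimination stops.
Surviving strategies — the Row player: {S2}; the Column player: {Center}.

Center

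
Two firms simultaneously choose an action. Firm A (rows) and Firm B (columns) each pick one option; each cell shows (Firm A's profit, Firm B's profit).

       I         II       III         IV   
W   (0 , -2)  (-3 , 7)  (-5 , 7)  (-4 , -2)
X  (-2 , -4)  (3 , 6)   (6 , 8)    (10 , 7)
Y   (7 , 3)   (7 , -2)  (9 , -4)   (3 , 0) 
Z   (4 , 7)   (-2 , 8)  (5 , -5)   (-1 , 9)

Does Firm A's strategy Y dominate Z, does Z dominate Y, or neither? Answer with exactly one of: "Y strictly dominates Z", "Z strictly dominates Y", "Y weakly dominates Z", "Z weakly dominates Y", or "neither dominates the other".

Y strictly dominates Z

Compare Y to Z across each opponent action: I: 7>4, II: 7>-2, III: 9>5, IV: 3>-1.
Y gives a strictly higher payoff against each opponent action, so Y strictly dominates Z.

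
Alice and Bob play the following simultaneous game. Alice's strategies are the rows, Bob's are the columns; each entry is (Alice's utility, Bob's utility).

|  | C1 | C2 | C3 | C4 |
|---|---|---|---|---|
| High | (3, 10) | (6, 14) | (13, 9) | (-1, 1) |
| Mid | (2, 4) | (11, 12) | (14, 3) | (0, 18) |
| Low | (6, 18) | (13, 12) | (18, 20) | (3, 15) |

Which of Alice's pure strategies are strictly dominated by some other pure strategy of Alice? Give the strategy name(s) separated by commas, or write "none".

High, Mid

Low strictly dominates High — C1: 6>3, C2: 13>6, C3: 18>13, C4: 3>-1.
Mid: dominated, since Low does at least as well everywhere (C1: 6>2, C2: 13>11, C3: 18>14, C4: 3>0).
Low is not dominated — it holds its own against High at C1 (6>3); Mid at C1 (6>2).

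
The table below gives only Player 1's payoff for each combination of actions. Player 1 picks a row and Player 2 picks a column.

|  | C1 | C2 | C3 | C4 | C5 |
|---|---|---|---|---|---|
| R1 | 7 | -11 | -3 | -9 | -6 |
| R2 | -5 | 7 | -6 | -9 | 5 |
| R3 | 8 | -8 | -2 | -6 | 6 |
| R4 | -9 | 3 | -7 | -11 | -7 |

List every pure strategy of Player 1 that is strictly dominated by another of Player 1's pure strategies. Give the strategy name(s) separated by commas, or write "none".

R1, R4

R1: dominated, since R3 does at least as well everywhere (C1: 8>7, C2: -8>-11, C3: -2>-3, C4: -6>-9, C5: 6>-6).
R2: no other strategy beats it everywhere (R1 at C2 (7>-11); R3 at C2 (7>-8); R4 at C1 (-5>-9)).
R3: no other strategy beats it everywhere (R1 at C1 (8>7); R2 at C1 (8>-5); R4 at C1 (8>-9)).
R2 strictly dominates R4 — C1: -5>-9, C2: 7>3, C3: -6>-7, C4: -9>-11, C5: 5>-7.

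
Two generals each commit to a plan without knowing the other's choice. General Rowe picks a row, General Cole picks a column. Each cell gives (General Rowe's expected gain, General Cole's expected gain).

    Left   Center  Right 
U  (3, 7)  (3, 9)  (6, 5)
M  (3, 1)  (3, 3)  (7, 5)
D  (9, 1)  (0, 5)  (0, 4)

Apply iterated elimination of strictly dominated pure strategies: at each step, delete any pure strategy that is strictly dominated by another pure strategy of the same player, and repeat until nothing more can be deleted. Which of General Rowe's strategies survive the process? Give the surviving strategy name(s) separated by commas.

Column Left is eliminated: Center beats it against every remaining row (U: 9>7, M: 3>1, D: 5>1).
General Rowe's strategy D is strictly dominated by U (Center: 3>0, Right: 6>0) and is removed.
Among the remaining strategies, none is strictly dominated by another pure strategy of the same player, so the elimination stops.
Surviving strategies — General Rowe: {U, M}; General Cole: {Center, Right}.

U, M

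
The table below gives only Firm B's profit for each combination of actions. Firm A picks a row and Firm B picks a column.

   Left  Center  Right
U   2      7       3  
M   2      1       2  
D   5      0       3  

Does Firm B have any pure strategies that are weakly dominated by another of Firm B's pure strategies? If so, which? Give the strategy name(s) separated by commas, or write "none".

Nothing dominates Left: Center at M (2>1); Right at D (5>3).
Nothing dominates Center: Left at U (7>2); Right at U (7>3).
Right is not dominated — it holds its own against Left at U (3>2); Center at M (2>1).

none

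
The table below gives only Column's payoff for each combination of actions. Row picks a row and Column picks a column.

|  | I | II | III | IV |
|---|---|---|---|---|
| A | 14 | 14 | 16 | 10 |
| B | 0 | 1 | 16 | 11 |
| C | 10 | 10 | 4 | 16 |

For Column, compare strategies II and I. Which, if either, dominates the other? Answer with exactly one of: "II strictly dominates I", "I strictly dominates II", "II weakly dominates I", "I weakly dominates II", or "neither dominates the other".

Compare II to I across each choice by Row: A: 14=14, B: 1>0, C: 10=10.
II is at least as good everywhere and strictly better somewhere (tied only at A, C), so II weakly but not strictly dominates I.

II weakly dominates I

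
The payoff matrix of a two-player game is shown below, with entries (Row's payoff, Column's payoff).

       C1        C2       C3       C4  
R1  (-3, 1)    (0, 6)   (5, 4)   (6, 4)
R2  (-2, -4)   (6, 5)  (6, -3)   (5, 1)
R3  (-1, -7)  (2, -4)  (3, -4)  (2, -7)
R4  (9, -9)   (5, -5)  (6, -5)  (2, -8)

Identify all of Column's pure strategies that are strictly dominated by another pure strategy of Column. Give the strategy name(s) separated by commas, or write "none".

C1, C4

C1: dominated, since C2 does at least as well everywhere (R1: 6>1, R2: 5>-4, R3: -4>-7, R4: -5>-9).
C2 is not dominated — it holds its own against C1 at R1 (6>1); C3 at R1 (6>4); C4 at R1 (6>4).
Nothing dominates C3: C1 at R1 (4>1); C2 at R3 (-4=-4); C4 at R1 (4=4).
C4 is strictly dominated by C2 (R1: 6>4, R2: 5>1, R3: -4>-7, R4: -5>-8).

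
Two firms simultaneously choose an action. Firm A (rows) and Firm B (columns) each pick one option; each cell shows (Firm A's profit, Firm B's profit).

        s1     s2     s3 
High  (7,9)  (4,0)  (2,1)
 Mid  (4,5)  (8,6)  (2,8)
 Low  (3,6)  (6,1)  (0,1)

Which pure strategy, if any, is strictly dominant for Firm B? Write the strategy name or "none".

s1 fails to dominate s2 at Mid (5<6).
s2 fails to dominate s1 at High (0<9).
s3 fails to dominate s1 at High (1<9).
No single strategy dominates all the others.

none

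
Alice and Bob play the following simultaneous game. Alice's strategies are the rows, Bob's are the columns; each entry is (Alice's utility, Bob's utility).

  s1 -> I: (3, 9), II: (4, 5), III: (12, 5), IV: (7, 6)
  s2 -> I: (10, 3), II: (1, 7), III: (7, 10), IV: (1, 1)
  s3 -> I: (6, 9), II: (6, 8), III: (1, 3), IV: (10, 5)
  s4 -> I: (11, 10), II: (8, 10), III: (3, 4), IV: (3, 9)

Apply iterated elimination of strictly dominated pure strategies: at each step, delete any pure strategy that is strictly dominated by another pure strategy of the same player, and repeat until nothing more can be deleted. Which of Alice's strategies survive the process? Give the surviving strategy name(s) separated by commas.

s1, s2, s4

Bob's strategy IV is strictly dominated by I (s1: 9>6, s2: 3>1, s3: 9>5, s4: 10>9) and is removed.
Row s3 is eliminated: s4 beats it against every remaining column (I: 11>6, II: 8>6, III: 3>1).
Among the remaining strategies, none is strictly dominated by another pure strategy of the same player, so the elimination stops.
Surviving strategies — Alice: {s1, s2, s4}; Bob: {I, II, III}.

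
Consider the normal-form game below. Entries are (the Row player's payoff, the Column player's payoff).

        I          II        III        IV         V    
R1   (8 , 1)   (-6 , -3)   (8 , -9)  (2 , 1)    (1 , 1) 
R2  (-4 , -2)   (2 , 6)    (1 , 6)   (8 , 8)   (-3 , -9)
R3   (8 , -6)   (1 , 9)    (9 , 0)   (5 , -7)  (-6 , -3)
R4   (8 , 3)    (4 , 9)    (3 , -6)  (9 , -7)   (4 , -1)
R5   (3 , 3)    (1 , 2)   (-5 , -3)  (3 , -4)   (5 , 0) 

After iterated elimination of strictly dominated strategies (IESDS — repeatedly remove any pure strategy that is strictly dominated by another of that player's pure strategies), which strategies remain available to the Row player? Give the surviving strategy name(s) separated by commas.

R1, R3, R4, R5

For the Row player, R4 strictly dominates R2 on the remaining columns (I: 8>-4, II: 4>2, III: 3>1, IV: 9>8, V: 4>-3); eliminate R2.
For the Column player, II strictly dominates III on the remaining rows (R1: -3>-9, R3: 9>0, R4: 9>-6, R5: 2>-3); eliminate III.
Among the remaining strategies, none is strictly dominated by another pure strategy of the same player, so the elimination stops.
Surviving strategies — the Row player: {R1, R3, R4, R5}; the Column player: {I, II, IV, V}.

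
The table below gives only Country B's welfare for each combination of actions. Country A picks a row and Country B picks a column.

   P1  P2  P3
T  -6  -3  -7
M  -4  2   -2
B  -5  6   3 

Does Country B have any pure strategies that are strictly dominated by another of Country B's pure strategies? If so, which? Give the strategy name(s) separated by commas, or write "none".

P1, P3

P1: dominated, since P2 does at least as well everywhere (T: -3>-6, M: 2>-4, B: 6>-5).
Nothing dominates P2: P1 at T (-3>-6); P3 at T (-3>-7).
P3: dominated, since P2 does at least as well everywhere (T: -3>-7, M: 2>-2, B: 6>3).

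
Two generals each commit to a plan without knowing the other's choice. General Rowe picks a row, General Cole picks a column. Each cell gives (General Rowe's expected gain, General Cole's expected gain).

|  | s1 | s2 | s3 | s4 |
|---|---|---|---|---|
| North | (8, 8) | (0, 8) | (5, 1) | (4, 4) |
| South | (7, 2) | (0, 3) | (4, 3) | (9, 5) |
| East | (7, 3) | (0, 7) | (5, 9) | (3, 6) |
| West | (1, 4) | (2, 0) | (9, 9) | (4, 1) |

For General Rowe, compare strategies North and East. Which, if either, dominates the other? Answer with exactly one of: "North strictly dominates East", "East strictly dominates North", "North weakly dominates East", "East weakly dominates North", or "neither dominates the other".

Compare North to East across every action of General Cole: s1: 8>7, s2: 0=0, s3: 5=5, s4: 4>3.
North is at least as good everywhere and strictly better somewhere (tied only at s2, s3), so North weakly but not strictly dominates East.

North weakly dominates East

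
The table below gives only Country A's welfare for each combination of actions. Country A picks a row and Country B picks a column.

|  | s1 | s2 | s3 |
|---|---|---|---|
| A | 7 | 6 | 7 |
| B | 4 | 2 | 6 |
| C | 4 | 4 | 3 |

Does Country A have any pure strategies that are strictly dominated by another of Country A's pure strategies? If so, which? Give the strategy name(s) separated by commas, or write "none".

A: no other strategy beats it everywhere (B at s1 (7>4); C at s1 (7>4)).
B: dominated, since A does at least as well everywhere (s1: 7>4, s2: 6>2, s3: 7>6).
C: dominated, since A does at least as well everywhere (s1: 7>4, s2: 6>4, s3: 7>3).

B, C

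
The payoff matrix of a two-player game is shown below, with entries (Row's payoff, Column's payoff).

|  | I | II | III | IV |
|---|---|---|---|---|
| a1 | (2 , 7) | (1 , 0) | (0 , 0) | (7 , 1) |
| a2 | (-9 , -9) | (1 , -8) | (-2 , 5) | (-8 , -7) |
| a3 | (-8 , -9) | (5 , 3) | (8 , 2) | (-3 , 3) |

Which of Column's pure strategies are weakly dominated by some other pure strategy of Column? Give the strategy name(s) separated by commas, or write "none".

II

I: no other strategy beats it everywhere (II at a1 (7>0); III at a1 (7>0); IV at a1 (7>1)).
IV weakly dominates II — a1: 1>0, a2: -7>-8, a3: 3=3.
Nothing dominates III: I at a2 (5>-9); II at a2 (5>-8); IV at a2 (5>-7).
Nothing dominates IV: I at a2 (-7>-9); II at a1 (1>0); III at a1 (1>0).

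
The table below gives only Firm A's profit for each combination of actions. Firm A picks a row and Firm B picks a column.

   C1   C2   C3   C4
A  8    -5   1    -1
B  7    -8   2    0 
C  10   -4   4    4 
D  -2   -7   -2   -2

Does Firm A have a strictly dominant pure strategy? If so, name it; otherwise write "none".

C vs A: C1: 10>8, C2: -4>-5, C3: 4>1, C4: 4>-1.
C vs B: C1: 10>7, C2: -4>-8, C3: 4>2, C4: 4>0.
C vs D: C1: 10>-2, C2: -4>-7, C3: 4>-2, C4: 4>-2.
C strictly beats every other strategy against every opponent action, so it is strictly dominant.

C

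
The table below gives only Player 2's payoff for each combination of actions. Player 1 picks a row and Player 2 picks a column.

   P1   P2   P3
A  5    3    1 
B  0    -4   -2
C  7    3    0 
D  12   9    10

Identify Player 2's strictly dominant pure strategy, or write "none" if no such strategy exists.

P1

P1 vs P2: A: 5>3, B: 0>-4, C: 7>3, D: 12>9.
P1 vs P3: A: 5>1, B: 0>-2, C: 7>0, D: 12>10.
P1 strictly beats every other strategy against every opponent action, so it is strictly dominant.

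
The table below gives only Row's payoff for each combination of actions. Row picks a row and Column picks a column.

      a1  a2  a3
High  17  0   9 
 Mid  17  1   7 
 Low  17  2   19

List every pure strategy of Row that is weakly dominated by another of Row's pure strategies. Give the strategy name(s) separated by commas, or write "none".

High, Mid

High is weakly dominated by Low (a1: 17=17, a2: 2>0, a3: 19>9).
Mid is weakly dominated by Low (a1: 17=17, a2: 2>1, a3: 19>7).
Low: no other strategy beats it everywhere (High at a2 (2>0); Mid at a2 (2>1)).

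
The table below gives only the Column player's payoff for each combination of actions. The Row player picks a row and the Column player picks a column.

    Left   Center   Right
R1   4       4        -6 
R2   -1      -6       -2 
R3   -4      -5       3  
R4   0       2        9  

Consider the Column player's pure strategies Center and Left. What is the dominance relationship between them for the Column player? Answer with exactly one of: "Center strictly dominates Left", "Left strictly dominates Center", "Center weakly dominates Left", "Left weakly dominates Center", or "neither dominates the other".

neither dominates the other

Center's payoffs vs Left's, by the Row player's action — R1: 4=4, R2: -6<-1, R3: -5<-4, R4: 2>0.
Center does better at R4 but worse at R2, R3; neither strategy dominates the other.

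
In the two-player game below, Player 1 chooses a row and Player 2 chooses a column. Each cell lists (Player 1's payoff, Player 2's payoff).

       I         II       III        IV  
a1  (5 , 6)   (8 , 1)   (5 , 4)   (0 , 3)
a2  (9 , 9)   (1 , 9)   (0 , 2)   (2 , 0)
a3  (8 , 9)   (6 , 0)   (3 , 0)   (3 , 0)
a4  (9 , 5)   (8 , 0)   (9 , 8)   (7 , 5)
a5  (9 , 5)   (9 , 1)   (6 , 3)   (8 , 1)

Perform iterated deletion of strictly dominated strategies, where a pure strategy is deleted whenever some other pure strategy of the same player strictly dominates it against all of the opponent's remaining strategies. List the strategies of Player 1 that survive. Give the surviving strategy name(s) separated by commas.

a2, a4, a5

For Player 1, a5 strictly dominates a1 on the remaining columns (I: 9>5, II: 9>8, III: 6>5, IV: 8>0); eliminate a1.
Row a3 is eliminated: a4 beats it against every remaining column (I: 9>8, II: 8>6, III: 9>3, IV: 7>3).
Player 2's strategy IV is strictly dominated by III (a2: 2>0, a4: 8>5, a5: 3>1) and is removed.
Among the remaining strategies, none is strictly dominated by another pure strategy of the same player, so the elimination stops.
Surviving strategies — Player 1: {a2, a4, a5}; Player 2: {I, II, III}.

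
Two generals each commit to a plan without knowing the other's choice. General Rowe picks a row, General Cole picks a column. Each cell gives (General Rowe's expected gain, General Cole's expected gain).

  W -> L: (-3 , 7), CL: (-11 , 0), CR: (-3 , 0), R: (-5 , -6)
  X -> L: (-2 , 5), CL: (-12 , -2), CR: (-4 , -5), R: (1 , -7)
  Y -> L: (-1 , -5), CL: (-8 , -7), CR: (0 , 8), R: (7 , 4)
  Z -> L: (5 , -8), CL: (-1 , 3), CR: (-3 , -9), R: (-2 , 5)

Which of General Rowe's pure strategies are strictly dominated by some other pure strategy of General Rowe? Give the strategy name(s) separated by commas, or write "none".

Y strictly dominates W — L: -1>-3, CL: -8>-11, CR: 0>-3, R: 7>-5.
Y strictly dominates X — L: -1>-2, CL: -8>-12, CR: 0>-4, R: 7>1.
Nothing dominates Y: W at L (-1>-3); X at L (-1>-2); Z at CR (0>-3).
Z: no other strategy beats it everywhere (W at L (5>-3); X at L (5>-2); Y at L (5>-1)).

W, X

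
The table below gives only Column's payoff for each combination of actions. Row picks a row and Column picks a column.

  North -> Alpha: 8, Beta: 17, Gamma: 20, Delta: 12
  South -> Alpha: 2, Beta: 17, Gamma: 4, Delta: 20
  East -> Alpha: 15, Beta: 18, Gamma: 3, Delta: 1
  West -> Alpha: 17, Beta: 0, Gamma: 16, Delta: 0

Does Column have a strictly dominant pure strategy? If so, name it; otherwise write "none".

none

Alpha fails to dominate Beta at North (8<17).
Beta fails to dominate Alpha at West (0<17).
Gamma fails to dominate Alpha at East (3<15).
Delta fails to dominate Alpha at East (1<15).
No single strategy dominates all the others.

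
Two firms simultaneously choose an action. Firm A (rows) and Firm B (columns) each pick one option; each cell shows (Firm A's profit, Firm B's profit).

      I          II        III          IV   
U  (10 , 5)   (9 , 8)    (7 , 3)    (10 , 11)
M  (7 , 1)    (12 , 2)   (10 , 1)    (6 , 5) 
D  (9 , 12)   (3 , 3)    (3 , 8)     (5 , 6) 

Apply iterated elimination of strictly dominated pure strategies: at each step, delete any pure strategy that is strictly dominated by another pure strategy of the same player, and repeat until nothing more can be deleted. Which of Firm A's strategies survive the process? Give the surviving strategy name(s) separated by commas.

Firm A's strategy D is strictly dominated by U (I: 10>9, II: 9>3, III: 7>3, IV: 10>5) and is removed.
Firm B's strategy I is strictly dominated by II (U: 8>5, M: 2>1) and is removed.
For Firm B, IV strictly dominates II on the remaining rows (U: 11>8, M: 5>2); eliminate II.
For Firm B, IV strictly dominates III on the remaining rows (U: 11>3, M: 5>1); eliminate III.
Row M is eliminated: U beats it against every remaining column (IV: 10>6).
Among the remaining strategies, none is strictly dominated by another pure strategy of the same player, so the elimination stops.
Surviving strategies — Firm A: {U}; Firm B: {IV}.

U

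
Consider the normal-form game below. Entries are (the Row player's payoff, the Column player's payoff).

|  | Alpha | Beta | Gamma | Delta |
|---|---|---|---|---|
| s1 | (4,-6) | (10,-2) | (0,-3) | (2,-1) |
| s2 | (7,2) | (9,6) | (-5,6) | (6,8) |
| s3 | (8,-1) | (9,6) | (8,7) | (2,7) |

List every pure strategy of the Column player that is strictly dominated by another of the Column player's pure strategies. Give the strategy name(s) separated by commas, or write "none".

Alpha: dominated, since Beta does at least as well everywhere (s1: -2>-6, s2: 6>2, s3: 6>-1).
Beta: dominated, since Delta does at least as well everywhere (s1: -1>-2, s2: 8>6, s3: 7>6).
Gamma is not dominated — it holds its own against Alpha at s1 (-3>-6); Beta at s2 (6=6); Delta at s3 (7=7).
Delta is not dominated — it holds its own against Alpha at s1 (-1>-6); Beta at s1 (-1>-2); Gamma at s1 (-1>-3).

Alpha, Beta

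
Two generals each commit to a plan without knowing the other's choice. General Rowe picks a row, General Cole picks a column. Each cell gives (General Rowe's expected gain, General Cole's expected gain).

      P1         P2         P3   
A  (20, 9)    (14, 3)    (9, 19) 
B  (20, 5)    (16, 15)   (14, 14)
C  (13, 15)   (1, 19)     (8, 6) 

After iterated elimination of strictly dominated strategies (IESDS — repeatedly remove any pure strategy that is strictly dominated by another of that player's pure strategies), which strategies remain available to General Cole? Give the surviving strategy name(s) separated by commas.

Row C is eliminated: A beats it against every remaining column (P1: 20>13, P2: 14>1, P3: 9>8).
Column P1 is eliminated: P3 beats it against every remaining row (A: 19>9, B: 14>5).
General Rowe's strategy A is strictly dominated by B (P2: 16>14, P3: 14>9) and is removed.
For General Cole, P2 strictly dominates P3 on the remaining rows (B: 15>14); eliminate P3.
Among the remaining strategies, none is strictly dominated by another pure strategy of the same player, so the elimination stops.
Surviving strategies — General Rowe: {B}; General Cole: {P2}.

P2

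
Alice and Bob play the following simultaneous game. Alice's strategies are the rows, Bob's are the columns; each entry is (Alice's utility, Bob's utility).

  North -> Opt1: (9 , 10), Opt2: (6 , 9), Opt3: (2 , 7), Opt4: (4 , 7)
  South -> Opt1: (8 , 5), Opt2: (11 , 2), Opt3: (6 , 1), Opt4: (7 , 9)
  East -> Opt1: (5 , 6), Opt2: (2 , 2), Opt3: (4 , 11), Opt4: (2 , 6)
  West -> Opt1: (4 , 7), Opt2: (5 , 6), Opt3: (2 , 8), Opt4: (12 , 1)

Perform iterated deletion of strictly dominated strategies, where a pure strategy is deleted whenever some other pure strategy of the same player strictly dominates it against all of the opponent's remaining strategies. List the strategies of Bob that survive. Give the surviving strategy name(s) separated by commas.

Opt1, Opt3, Opt4

Row East is eliminated: South beats it against every remaining column (Opt1: 8>5, Opt2: 11>2, Opt3: 6>4, Opt4: 7>2).
Bob's strategy Opt2 is strictly dominated by Opt1 (North: 10>9, South: 5>2, West: 7>6) and is removed.
Among the remaining strategies, none is strictly dominated by another pure strategy of the same player, so the elimination stops.
Surviving strategies — Alice: {North, South, West}; Bob: {Opt1, Opt3, Opt4}.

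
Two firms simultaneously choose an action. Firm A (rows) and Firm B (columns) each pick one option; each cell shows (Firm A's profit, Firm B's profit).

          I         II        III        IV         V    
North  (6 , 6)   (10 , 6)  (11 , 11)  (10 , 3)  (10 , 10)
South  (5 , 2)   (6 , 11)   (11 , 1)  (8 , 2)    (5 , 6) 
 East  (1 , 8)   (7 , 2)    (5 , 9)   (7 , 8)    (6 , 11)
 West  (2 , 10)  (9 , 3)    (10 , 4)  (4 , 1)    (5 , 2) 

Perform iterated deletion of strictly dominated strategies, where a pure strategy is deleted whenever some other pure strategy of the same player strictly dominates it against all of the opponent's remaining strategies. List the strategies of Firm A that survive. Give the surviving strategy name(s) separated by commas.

North, South

Firm A's strategy East is strictly dominated by North (I: 6>1, II: 10>7, III: 11>5, IV: 10>7, V: 10>6) and is removed.
Firm A's strategy West is strictly dominated by North (I: 6>2, II: 10>9, III: 11>10, IV: 10>4, V: 10>5) and is removed.
Firm B's strategy I is strictly dominated by V (North: 10>6, South: 6>2) and is removed.
Firm B's strategy IV is strictly dominated by II (North: 6>3, South: 11>2) and is removed.
Among the remaining strategies, none is strictly dominated by another pure strategy of the same player, so the elimination stops.
Surviving strategies — Firm A: {North, South}; Firm B: {II, III, V}.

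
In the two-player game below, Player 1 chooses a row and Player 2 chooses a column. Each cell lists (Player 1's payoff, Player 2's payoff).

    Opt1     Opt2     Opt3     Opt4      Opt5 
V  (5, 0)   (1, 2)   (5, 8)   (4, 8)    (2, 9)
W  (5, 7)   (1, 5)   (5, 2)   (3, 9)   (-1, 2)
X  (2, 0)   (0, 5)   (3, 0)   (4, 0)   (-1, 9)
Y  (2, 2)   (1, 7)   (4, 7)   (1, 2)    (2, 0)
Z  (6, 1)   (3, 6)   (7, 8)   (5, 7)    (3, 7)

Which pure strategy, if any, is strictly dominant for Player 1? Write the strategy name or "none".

Z

Z vs V: Opt1: 6>5, Opt2: 3>1, Opt3: 7>5, Opt4: 5>4, Opt5: 3>2.
Z vs W: Opt1: 6>5, Opt2: 3>1, Opt3: 7>5, Opt4: 5>3, Opt5: 3>-1.
Z vs X: Opt1: 6>2, Opt2: 3>0, Opt3: 7>3, Opt4: 5>4, Opt5: 3>-1.
Z vs Y: Opt1: 6>2, Opt2: 3>1, Opt3: 7>4, Opt4: 5>1, Opt5: 3>2.
Z strictly beats every other strategy against every opponent action, so it is strictly dominant.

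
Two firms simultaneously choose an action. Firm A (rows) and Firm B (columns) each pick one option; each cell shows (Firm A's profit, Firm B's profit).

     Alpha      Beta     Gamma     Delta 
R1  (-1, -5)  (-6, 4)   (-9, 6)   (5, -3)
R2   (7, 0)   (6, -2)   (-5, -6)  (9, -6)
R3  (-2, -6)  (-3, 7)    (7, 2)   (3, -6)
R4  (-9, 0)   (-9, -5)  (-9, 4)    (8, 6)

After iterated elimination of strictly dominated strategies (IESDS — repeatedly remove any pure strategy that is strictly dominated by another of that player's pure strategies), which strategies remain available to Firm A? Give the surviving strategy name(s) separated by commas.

Row R1 is eliminated: R2 beats it against every remaining column (Alpha: 7>-1, Beta: 6>-6, Gamma: -5>-9, Delta: 9>5).
Row R4 is eliminated: R2 beats it against every remaining column (Alpha: 7>-9, Beta: 6>-9, Gamma: -5>-9, Delta: 9>8).
Column Gamma is eliminated: Beta beats it against every remaining row (R2: -2>-6, R3: 7>2).
For Firm A, R2 strictly dominates R3 on the remaining columns (Alpha: 7>-2, Beta: 6>-3, Delta: 9>3); eliminate R3.
Column Beta is eliminated: Alpha beats it against every remaining row (R2: 0>-2).
Column Delta is eliminated: Alpha beats it against every remaining row (R2: 0>-6).
Among the remaining strategies, none is strictly dominated by another pure strategy of the same player, so the elimination stops.
Surviving strategies — Firm A: {R2}; Firm B: {Alpha}.

R2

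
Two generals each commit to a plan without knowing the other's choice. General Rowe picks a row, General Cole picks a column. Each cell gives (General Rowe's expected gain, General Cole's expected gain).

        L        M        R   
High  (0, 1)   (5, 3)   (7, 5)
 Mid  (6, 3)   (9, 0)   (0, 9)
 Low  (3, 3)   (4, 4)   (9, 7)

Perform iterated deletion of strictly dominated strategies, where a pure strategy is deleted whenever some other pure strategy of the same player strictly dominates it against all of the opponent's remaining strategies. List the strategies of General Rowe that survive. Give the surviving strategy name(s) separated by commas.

Low

General Cole's strategy L is strictly dominated by R (High: 5>1, Mid: 9>3, Low: 7>3) and is removed.
General Cole's strategy M is strictly dominated by R (High: 5>3, Mid: 9>0, Low: 7>4) and is removed.
For General Rowe, Low strictly dominates High on the remaining columns (R: 9>7); eliminate High.
For General Rowe, Low strictly dominates Mid on the remaining columns (R: 9>0); eliminate Mid.
Among the remaining strategies, none is strictly dominated by another pure strategy of the same player, so the elimination stops.
Surviving strategies — General Rowe: {Low}; General Cole: {R}.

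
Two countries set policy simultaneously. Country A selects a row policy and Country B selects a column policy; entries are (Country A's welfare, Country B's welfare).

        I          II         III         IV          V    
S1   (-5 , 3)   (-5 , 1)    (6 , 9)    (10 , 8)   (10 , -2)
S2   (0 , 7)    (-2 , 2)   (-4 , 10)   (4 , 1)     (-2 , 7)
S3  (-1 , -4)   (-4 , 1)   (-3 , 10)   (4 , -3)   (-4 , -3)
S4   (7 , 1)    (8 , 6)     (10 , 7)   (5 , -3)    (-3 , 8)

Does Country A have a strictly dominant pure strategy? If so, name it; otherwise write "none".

none

S1 fails to dominate S2 at I (-5<0).
S2 fails to dominate S1 at III (-4<6).
S3 fails to dominate S1 at III (-3<6).
S4 fails to dominate S1 at IV (5<10).
No single strategy dominates all the others.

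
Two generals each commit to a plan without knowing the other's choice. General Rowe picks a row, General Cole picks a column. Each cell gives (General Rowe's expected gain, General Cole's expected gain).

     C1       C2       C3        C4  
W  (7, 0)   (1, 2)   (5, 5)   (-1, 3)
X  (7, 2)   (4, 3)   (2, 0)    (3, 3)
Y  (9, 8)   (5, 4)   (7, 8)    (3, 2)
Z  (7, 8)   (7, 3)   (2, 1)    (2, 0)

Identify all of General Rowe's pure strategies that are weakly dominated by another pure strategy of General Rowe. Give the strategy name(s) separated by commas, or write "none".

W is weakly dominated by Y (C1: 9>7, C2: 5>1, C3: 7>5, C4: 3>-1).
Y weakly dominates X — C1: 9>7, C2: 5>4, C3: 7>2, C4: 3=3.
Y is not dominated — it holds its own against W at C1 (9>7); X at C1 (9>7); Z at C1 (9>7).
Z is not dominated — it holds its own against W at C2 (7>1); X at C2 (7>4); Y at C2 (7>5).

W, X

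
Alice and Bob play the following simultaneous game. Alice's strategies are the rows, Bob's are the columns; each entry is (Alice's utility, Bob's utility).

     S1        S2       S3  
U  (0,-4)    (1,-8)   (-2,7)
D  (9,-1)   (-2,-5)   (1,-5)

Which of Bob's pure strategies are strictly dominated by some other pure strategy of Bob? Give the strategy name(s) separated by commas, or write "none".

Nothing dominates S1: S2 at U (-4>-8); S3 at D (-1>-5).
S2 is strictly dominated by S1 (U: -4>-8, D: -1>-5).
S3: no other strategy beats it everywhere (S1 at U (7>-4); S2 at U (7>-8)).

S2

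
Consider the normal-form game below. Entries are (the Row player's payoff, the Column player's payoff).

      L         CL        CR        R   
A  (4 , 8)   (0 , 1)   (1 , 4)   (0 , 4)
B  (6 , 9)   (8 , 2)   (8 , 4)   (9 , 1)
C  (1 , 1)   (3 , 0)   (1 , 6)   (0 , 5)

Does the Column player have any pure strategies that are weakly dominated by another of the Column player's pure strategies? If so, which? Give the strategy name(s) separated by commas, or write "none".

CL, R

L: no other strategy beats it everywhere (CL at A (8>1); CR at A (8>4); R at A (8>4)).
CL is weakly dominated by L (A: 8>1, B: 9>2, C: 1>0).
CR: no other strategy beats it everywhere (L at C (6>1); CL at A (4>1); R at B (4>1)).
R is weakly dominated by CR (A: 4=4, B: 4>1, C: 6>5).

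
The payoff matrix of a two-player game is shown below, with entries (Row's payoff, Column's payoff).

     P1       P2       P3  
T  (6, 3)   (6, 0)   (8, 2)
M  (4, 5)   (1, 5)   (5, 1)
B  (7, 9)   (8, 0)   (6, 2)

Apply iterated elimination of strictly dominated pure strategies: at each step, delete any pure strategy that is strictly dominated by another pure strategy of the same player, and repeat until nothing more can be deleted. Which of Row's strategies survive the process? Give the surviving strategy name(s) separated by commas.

B

Row's strategy M is strictly dominated by T (P1: 6>4, P2: 6>1, P3: 8>5) and is removed.
Column P2 is eliminated: P1 beats it against every remaining row (T: 3>0, B: 9>0).
For Column, P1 strictly dominates P3 on the remaining rows (T: 3>2, B: 9>2); eliminate P3.
Row T is eliminated: B beats it against every remaining column (P1: 7>6).
Among the remaining strategies, none is strictly dominated by another pure strategy of the same player, so the elimination stops.
Surviving strategies — Row: {B}; Column: {P1}.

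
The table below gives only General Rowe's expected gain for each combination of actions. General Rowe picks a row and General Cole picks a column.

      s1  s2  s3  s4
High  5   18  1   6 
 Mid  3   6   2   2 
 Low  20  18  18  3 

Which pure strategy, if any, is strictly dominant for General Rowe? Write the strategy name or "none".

none

High fails to dominate Mid at s3 (1<2).
Mid fails to dominate High at s1 (3<5).
Low fails to dominate High at s2 (18=18).
No single strategy dominates all the others.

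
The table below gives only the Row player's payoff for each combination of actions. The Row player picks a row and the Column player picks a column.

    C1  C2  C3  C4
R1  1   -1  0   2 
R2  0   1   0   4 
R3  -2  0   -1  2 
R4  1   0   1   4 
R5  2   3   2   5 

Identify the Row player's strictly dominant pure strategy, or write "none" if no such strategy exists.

R5 vs R1: C1: 2>1, C2: 3>-1, C3: 2>0, C4: 5>2.
R5 vs R2: C1: 2>0, C2: 3>1, C3: 2>0, C4: 5>4.
R5 vs R3: C1: 2>-2, C2: 3>0, C3: 2>-1, C4: 5>2.
R5 vs R4: C1: 2>1, C2: 3>0, C3: 2>1, C4: 5>4.
R5 strictly beats every other strategy against every opponent action, so it is strictly dominant.

R5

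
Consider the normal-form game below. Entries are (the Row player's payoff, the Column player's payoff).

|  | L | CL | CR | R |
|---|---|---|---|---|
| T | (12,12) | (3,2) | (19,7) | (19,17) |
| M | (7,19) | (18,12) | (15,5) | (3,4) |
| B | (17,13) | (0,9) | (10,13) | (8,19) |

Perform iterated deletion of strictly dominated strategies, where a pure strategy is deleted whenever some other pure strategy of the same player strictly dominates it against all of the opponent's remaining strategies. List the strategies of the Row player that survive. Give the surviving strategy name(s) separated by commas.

T

For the Column player, L strictly dominates CL on the remaining rows (T: 12>2, M: 19>12, B: 13>9); eliminate CL.
Row M is eliminated: T beats it against every remaining column (L: 12>7, CR: 19>15, R: 19>3).
Column L is eliminated: R beats it against every remaining row (T: 17>12, B: 19>13).
Row B is eliminated: T beats it against every remaining column (CR: 19>10, R: 19>8).
Column CR is eliminated: R beats it against every remaining row (T: 17>7).
Among the remaining strategies, none is strictly dominated by another pure strategy of the same player, so the elimination stops.
Surviving strategies — the Row player: {T}; the Column player: {R}.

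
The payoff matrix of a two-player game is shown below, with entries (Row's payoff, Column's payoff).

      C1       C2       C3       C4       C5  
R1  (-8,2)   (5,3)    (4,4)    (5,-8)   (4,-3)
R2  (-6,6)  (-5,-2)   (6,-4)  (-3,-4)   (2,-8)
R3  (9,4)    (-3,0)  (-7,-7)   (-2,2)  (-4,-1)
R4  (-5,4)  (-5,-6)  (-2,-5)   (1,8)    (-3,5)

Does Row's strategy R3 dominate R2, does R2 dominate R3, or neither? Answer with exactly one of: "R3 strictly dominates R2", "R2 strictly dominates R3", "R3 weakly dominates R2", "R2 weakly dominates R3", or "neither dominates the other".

Compare R3 to R2 across each opponent action: C1: 9>-6, C2: -3>-5, C3: -7<6, C4: -2>-3, C5: -4<2.
R3 does better at C1, C2, C4 but worse at C3, C5; neither strategy dominates the other.

neither dominates the other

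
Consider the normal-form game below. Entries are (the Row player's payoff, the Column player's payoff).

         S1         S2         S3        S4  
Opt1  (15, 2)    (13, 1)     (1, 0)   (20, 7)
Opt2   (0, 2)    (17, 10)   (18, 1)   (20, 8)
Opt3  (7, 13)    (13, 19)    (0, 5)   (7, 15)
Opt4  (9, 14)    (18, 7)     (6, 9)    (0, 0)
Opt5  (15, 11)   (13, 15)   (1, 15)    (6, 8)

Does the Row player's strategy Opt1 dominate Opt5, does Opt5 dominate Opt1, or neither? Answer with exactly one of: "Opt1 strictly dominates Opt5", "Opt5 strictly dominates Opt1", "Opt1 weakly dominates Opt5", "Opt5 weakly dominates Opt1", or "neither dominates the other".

Opt1 weakly dominates Opt5

Opt1's payoffs vs Opt5's, by the Column player's action — S1: 15=15, S2: 13=13, S3: 1=1, S4: 20>6.
Opt1 is at least as good everywhere and strictly better somewhere (tied only at S1, S2, S3), so Opt1 weakly but not strictly dominates Opt5.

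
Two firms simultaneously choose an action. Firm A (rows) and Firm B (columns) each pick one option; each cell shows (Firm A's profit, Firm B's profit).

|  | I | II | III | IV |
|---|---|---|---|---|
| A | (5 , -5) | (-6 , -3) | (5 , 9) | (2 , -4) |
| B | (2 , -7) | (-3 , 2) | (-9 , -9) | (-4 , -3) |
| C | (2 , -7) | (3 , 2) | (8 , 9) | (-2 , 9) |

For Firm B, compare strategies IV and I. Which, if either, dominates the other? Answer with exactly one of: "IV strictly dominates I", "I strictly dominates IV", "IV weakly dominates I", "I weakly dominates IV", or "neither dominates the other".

IV's payoffs vs I's, by Firm A's action — A: -4>-5, B: -3>-7, C: 9>-7.
IV gives a strictly higher payoff against each choice by Firm A, so IV strictly dominates I.

IV strictly dominates I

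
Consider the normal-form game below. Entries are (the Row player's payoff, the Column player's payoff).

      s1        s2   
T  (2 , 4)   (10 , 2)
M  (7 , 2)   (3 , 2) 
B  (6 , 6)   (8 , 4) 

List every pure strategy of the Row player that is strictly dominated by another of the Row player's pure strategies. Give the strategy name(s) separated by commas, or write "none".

Nothing dominates T: M at s2 (10>3); B at s2 (10>8).
M: no other strategy beats it everywhere (T at s1 (7>2); B at s1 (7>6)).
Nothing dominates B: T at s1 (6>2); M at s2 (8>3).

none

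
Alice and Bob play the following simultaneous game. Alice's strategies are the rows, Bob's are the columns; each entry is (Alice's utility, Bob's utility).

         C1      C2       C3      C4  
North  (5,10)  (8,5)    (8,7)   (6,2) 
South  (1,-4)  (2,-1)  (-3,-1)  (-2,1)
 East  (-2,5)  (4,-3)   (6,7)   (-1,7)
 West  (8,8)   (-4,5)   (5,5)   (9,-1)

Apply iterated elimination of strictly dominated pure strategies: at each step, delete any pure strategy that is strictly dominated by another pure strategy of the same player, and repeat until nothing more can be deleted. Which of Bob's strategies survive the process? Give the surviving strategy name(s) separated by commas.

C1

Alice's strategy South is strictly dominated by North (C1: 5>1, C2: 8>2, C3: 8>-3, C4: 6>-2) and is removed.
For Alice, North strictly dominates East on the remaining columns (C1: 5>-2, C2: 8>4, C3: 8>6, C4: 6>-1); eliminate East.
For Bob, C1 strictly dominates C2 on the remaining rows (North: 10>5, West: 8>5); eliminate C2.
Bob's strategy C3 is strictly dominated by C1 (North: 10>7, West: 8>5) and is removed.
Row North is eliminated: West beats it against every remaining column (C1: 8>5, C4: 9>6).
Bob's strategy C4 is strictly dominated by C1 (West: 8>-1) and is removed.
Among the remaining strategies, none is strictly dominated by another pure strategy of the same player, so the elimination stops.
Surviving strategies — Alice: {West}; Bob: {C1}.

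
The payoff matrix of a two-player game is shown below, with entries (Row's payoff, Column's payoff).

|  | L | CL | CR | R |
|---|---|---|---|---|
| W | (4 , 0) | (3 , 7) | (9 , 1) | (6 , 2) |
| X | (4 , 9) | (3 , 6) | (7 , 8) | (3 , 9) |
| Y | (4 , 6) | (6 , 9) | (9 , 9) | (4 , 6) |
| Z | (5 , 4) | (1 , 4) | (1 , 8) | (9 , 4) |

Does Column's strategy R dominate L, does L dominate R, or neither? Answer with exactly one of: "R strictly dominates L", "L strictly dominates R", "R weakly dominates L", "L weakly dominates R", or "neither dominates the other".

R weakly dominates L

R's payoffs vs L's, by Row's action — W: 2>0, X: 9=9, Y: 6=6, Z: 4=4.
R is at least as good everywhere and strictly better somewhere (tied only at X, Y, Z), so R weakly but not strictly dominates L.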